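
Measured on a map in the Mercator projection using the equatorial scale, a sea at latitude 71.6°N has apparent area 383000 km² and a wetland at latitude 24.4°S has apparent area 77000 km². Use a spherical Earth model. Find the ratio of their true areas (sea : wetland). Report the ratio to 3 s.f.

Mercator's areal exaggeration is sec²φ; hence true area = (apparent area) · cos²φ.
True area of sea: 383000 × cos²(71.6°) = 383000 × 0.09963 = 38160 km².
True area of wetland: 77000 × cos²(24.4°) = 77000 × 0.8293 = 63860 km².
Ratio = 38160 / 63860 ≈ 0.598.

0.598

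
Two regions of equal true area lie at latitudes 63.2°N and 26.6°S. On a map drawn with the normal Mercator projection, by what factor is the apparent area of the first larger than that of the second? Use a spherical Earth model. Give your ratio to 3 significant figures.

3.93

On Mercator, area is exaggerated by sec²φ = 1/cos²φ.
At 63.2°: sec²(63.2°) = 1/0.4509² = 4.919.
At 26.6°: sec²(26.6°) = 1/0.8942² = 1.251.
Ratio = 4.919/1.251 = cos²(26.6°)/cos²(63.2°) ≈ 3.93.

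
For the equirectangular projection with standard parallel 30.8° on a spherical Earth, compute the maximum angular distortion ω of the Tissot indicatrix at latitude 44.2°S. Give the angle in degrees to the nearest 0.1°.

10.3°

With standard parallel φ₀ = 30.8°, the equirectangular projection gives x = Rλ cos φ₀, y = Rφ, so h = 1 and k = cos 30.8° / cos φ.
At 44.2°: h = 1.000, k = 1.198; principal scales a = 1.198, b = 1.000.
sin(ω/2) = (a − b)/(a + b) = 0.1981/2.198 = 0.09014, so ω = 2 arcsin(0.09014) ≈ 10.3°.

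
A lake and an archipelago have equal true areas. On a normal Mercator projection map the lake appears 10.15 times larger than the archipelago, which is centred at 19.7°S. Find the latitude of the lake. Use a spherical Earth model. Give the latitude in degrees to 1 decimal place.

72.8°

Mercator areal scale is sec²φ, so apparent-area ratio = sec²φ₁ / sec²φ₂ = cos²φ₂ / cos²φ₁.
cos²φ₂ / cos²φ₁ = 10.15  ⇒  cos φ₁ = cos 19.7° / √10.15 = 0.9415/3.186 = 0.2955.
φ₁ = arccos(0.2955) ≈ 72.8°.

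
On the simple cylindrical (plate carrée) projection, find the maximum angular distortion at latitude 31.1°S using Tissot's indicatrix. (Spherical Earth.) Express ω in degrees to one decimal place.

Plate carrée maps x = Rλ, y = Rφ. The meridian scale is h = 1 and the parallel scale is k = 1/cos φ = sec φ.
At 31.1°: h = 1.000, k = 1.168; principal scales a = 1.168, b = 1.000.
sin(ω/2) = (a − b)/(a + b) = 0.1679/2.168 = 0.07743, so ω = 2 arcsin(0.07743) ≈ 8.9°.

8.9°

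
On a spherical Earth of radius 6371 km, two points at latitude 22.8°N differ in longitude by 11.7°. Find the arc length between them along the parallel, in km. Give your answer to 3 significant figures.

1200 km

Arc length along a parallel = R cos φ · Δλ (with Δλ in radians).
= 6371 × cos 22.8° × (11.7° × π/180) = 6371 × 0.9219 × 0.2042 ≈ 1200 km.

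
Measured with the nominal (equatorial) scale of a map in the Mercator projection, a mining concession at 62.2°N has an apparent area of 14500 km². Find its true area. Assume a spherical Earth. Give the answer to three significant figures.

Mercator is conformal, so the point scale is isotropic: h = k = sec φ = 1/cos φ.
Areal scale = k² = sec²φ = 1/cos²(62.2°) = 1/0.4664² = 4.597.
True area = apparent / (areal scale) = 14500 / 4.597 ≈ 3150 km².

3150 km²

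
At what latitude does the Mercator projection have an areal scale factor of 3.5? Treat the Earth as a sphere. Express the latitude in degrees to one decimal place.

Mercator areal scale is sec²φ.
sec²φ = 3.5  ⇒  cos²φ = 0.2857  ⇒  cos φ = 0.5345.
φ = arccos(0.5345) ≈ 57.7°.

57.7°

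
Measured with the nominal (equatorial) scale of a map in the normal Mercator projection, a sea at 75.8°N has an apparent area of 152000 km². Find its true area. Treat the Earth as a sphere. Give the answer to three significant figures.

Mercator is conformal, so the point scale is isotropic: h = k = sec φ = 1/cos φ.
Areal scale = k² = sec²φ = 1/cos²(75.8°) = 1/0.2453² = 16.62.
True area = apparent / (areal scale) = 152000 / 16.62 ≈ 9150 km².

9150 km²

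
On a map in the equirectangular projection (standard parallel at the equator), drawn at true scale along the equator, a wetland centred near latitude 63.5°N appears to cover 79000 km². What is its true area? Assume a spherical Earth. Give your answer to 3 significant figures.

In the plate carrée (x = Rλ, y = Rφ), meridians are true-scale (h = 1) and parallels are stretched by k = sec φ.
Areal scale = h·k = 1 × sec φ; at 63.5°, h = 1.000, k = 2.241, so h·k = 2.241.
True area = apparent / (areal scale) = 79000 / 2.241 ≈ 35200 km².

35200 km²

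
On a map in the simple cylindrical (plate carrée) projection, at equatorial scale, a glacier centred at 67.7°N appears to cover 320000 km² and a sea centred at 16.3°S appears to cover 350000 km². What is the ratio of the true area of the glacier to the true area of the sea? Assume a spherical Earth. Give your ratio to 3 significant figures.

On the plate carrée, areal scale = h·k = 1 × sec φ, so true area = apparent × cos φ.
True area of glacier: 320000 × cos(67.7°) = 320000 × 0.3795 = 121400 km².
True area of sea: 350000 × cos(16.3°) = 350000 × 0.9598 = 335900 km².
Ratio = 121400 / 335900 ≈ 0.361.

0.361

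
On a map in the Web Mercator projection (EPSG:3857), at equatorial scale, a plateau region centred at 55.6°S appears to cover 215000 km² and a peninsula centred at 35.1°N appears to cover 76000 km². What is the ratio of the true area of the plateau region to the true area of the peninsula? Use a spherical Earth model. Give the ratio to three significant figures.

Since Mercator area scale is 1/cos²φ, the true area equals the apparent area multiplied by cos²φ.
True area of plateau region: 215000 × cos²(55.6°) = 215000 × 0.3192 = 68630 km².
True area of peninsula: 76000 × cos²(35.1°) = 76000 × 0.6694 = 50870 km².
Ratio = 68630 / 50870 ≈ 1.35.

1.35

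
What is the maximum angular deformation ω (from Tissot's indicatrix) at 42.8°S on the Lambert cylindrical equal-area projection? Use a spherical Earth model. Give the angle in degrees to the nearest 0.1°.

The Lambert cylindrical equal-area projection is the cylindrical equal-area projection with its standard parallel at the equator (φ₀ = 0). A cylindrical equal-area projection with standard parallel φ₀ has meridian scale h = cos φ / cos φ₀ and parallel scale k = cos φ₀ / cos φ (so areas are preserved, h·k = 1).
At 42.8°: h = 0.7337, k = 1.363; principal scales a = 1.363, b = 0.7337.
sin(ω/2) = (a − b)/(a + b) = 0.6292/2.097 = 0.3001, so ω = 2 arcsin(0.3001) ≈ 34.9°.

34.9°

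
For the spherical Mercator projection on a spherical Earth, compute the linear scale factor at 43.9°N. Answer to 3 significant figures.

1.39

For Mercator, h = k = sec φ (a conformal cylindrical projection has a single point scale, 1/cos φ).
k = 1/cos 43.9° = 1/0.7206 = 1.388.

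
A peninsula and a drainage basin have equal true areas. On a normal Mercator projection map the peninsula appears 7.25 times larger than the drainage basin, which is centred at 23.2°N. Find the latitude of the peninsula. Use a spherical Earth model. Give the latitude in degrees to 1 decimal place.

Mercator areal scale is sec²φ, so apparent-area ratio = sec²φ₁ / sec²φ₂ = cos²φ₂ / cos²φ₁.
cos²φ₂ / cos²φ₁ = 7.25  ⇒  cos φ₁ = cos 23.2° / √7.25 = 0.9191/2.693 = 0.3414.
φ₁ = arccos(0.3414) ≈ 70.0°.

70.0°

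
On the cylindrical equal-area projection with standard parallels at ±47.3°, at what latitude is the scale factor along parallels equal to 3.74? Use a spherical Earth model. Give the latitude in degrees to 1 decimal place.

79.6°

Cylindrical equal-area (φ₀ = 47.3°): h = cos φ / cos 47.3° along meridians, k = cos 47.3° / cos φ along parallels; h·k = 1.
k = cos φ₀ / cos φ = 3.74  ⇒  cos φ = cos 47.3° / 3.74 = 0.1813.
φ = arccos(0.1813) ≈ 79.6°.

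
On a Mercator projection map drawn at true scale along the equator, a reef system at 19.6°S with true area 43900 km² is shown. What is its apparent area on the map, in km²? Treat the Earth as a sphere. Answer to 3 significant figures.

49500 km²

The Mercator projection is conformal; its linear scale factor is the same in every direction and equals sec φ = 1/cos φ.
Areal scale = k² = sec²φ = 1/cos²(19.6°) = 1/0.9421² = 1.127.
Apparent area = 43900 × 1.127 ≈ 49500 km².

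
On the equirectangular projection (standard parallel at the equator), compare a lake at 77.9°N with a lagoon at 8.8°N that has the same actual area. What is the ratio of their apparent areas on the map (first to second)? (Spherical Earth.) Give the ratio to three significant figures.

In the plate carrée (x = Rλ, y = Rφ), meridians are true-scale (h = 1) and parallels are stretched by k = sec φ.
Areal scale at 77.9°: h·k = 1.000 × 4.771 = 4.771.
Areal scale at 8.8°: h·k = 1.000 × 1.012 = 1.012.
Ratio = 4.771/1.012 ≈ 4.71.

4.71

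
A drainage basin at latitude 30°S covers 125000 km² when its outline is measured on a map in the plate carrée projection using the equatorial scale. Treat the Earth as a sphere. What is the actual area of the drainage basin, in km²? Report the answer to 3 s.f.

108000 km²

In the plate carrée (x = Rλ, y = Rφ), meridians are true-scale (h = 1) and parallels are stretched by k = sec φ.
Areal scale = h·k = 1 × sec φ; at 30°, h = 1.000, k = 1.155, so h·k = 1.155.
True area = apparent / (areal scale) = 125000 / 1.155 ≈ 108000 km².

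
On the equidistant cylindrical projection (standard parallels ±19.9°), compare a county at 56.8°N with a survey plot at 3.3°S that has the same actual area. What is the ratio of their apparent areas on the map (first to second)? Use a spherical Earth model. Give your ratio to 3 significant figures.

1.82

The equidistant cylindrical projection with φ₀ = 19.9° has h = 1 (meridians true) and k = cos φ₀ / cos φ along parallels.
Areal scale at 56.8°: h·k = 1.000 × 1.717 = 1.717.
Areal scale at 3.3°: h·k = 1.000 × 0.9418 = 0.9418.
Ratio = 1.717/0.9418 ≈ 1.82.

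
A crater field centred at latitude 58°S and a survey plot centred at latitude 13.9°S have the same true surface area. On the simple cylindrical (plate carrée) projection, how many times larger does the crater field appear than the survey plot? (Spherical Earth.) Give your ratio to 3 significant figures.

For the equirectangular projection with φ₀ = 0 (plate carrée), h = 1 along meridians and k = sec φ along parallels.
Areal scale at 58°: h·k = 1.000 × 1.887 = 1.887.
Areal scale at 13.9°: h·k = 1.000 × 1.030 = 1.030.
Ratio = 1.887/1.030 ≈ 1.83.

1.83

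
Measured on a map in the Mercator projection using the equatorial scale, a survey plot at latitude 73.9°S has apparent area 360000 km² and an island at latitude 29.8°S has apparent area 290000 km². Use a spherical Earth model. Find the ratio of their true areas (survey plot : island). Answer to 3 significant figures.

Mercator's areal exaggeration is sec²φ; hence true area = (apparent area) · cos²φ.
True area of survey plot: 360000 × cos²(73.9°) = 360000 × 0.07690 = 27690 km².
True area of island: 290000 × cos²(29.8°) = 290000 × 0.7530 = 218400 km².
Ratio = 27690 / 218400 ≈ 0.127.

0.127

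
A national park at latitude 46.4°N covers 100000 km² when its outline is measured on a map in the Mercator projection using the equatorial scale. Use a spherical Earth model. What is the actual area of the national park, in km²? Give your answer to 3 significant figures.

The Mercator projection is conformal; its linear scale factor is the same in every direction and equals sec φ = 1/cos φ.
Areal scale = k² = sec²φ = 1/cos²(46.4°) = 1/0.6896² = 2.103.
True area = apparent / (areal scale) = 100000 / 2.103 ≈ 47600 km².

47600 km²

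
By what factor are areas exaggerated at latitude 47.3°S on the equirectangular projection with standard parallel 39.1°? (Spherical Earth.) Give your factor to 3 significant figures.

1.14

The equidistant cylindrical projection with φ₀ = 39.1° has h = 1 (meridians true) and k = cos φ₀ / cos φ along parallels.
Areal scale = h·k = 1 × cos φ₀ / cos φ; at 47.3°, h = 1.000, k = 1.144, so h·k = 1.144.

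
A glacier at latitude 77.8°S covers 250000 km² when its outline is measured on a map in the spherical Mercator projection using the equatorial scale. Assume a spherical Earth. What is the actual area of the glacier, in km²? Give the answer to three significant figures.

11200 km²

The Mercator projection is conformal; its linear scale factor is the same in every direction and equals sec φ = 1/cos φ.
Areal scale = k² = sec²φ = 1/cos²(77.8°) = 1/0.2113² = 22.39.
True area = apparent / (areal scale) = 250000 / 22.39 ≈ 11200 km².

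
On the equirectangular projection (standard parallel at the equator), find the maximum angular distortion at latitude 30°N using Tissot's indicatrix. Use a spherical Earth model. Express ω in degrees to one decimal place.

8.2°

In the plate carrée (x = Rλ, y = Rφ), meridians are true-scale (h = 1) and parallels are stretched by k = sec φ.
At 30°: h = 1.000, k = 1.155; principal scales a = 1.155, b = 1.000.
sin(ω/2) = (a − b)/(a + b) = 0.1547/2.155 = 0.07180, so ω = 2 arcsin(0.07180) ≈ 8.2°.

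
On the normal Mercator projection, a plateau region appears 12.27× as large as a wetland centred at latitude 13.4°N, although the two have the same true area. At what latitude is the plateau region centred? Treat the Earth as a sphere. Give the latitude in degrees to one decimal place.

73.9°

On Mercator, (apparent₁)/(apparent₂) = sec²φ₁ / sec²φ₂ when true areas are equal.
cos²φ₂ / cos²φ₁ = 12.27  ⇒  cos φ₁ = cos 13.4° / √12.27 = 0.9728/3.503 = 0.2777.
φ₁ = arccos(0.2777) ≈ 73.9°.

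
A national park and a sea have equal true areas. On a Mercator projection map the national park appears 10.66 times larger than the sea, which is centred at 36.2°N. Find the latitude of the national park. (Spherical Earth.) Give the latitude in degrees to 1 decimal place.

75.7°

On Mercator, (apparent₁)/(apparent₂) = sec²φ₁ / sec²φ₂ when true areas are equal.
cos²φ₂ / cos²φ₁ = 10.66  ⇒  cos φ₁ = cos 36.2° / √10.66 = 0.8070/3.265 = 0.2472.
φ₁ = arccos(0.2472) ≈ 75.7°.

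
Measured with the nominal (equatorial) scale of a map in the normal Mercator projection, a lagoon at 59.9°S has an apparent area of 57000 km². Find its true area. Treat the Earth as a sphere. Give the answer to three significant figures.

14300 km²

For Mercator, h = k = sec φ (a conformal cylindrical projection has a single point scale, 1/cos φ).
Areal scale = k² = sec²φ = 1/cos²(59.9°) = 1/0.5015² = 3.976.
True area = apparent / (areal scale) = 57000 / 3.976 ≈ 14300 km².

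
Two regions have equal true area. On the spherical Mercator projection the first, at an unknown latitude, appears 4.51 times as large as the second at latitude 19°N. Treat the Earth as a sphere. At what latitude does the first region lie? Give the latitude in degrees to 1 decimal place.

On Mercator, (apparent₁)/(apparent₂) = sec²φ₁ / sec²φ₂ when true areas are equal.
cos²φ₂ / cos²φ₁ = 4.51  ⇒  cos φ₁ = cos 19° / √4.51 = 0.9455/2.124 = 0.4452.
φ₁ = arccos(0.4452) ≈ 63.6°.

63.6°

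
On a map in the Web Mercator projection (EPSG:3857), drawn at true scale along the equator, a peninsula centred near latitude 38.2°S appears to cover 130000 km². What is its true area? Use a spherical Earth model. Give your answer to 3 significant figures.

Mercator is conformal, so the point scale is isotropic: h = k = sec φ = 1/cos φ.
Areal scale = k² = sec²φ = 1/cos²(38.2°) = 1/0.7859² = 1.619.
True area = apparent / (areal scale) = 130000 / 1.619 ≈ 80300 km².

80300 km²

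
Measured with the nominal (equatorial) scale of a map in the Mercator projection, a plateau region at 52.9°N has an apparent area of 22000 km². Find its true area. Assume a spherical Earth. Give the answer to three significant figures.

The Mercator projection is conformal; its linear scale factor is the same in every direction and equals sec φ = 1/cos φ.
Areal scale = k² = sec²φ = 1/cos²(52.9°) = 1/0.6032² = 2.748.
True area = apparent / (areal scale) = 22000 / 2.748 ≈ 8000 km².

8000 km²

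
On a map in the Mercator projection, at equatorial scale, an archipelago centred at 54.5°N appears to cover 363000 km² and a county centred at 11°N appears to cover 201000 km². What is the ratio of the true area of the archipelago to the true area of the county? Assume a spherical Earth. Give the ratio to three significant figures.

0.632

Since Mercator area scale is 1/cos²φ, the true area equals the apparent area multiplied by cos²φ.
True area of archipelago: 363000 × cos²(54.5°) = 363000 × 0.3372 = 122400 km².
True area of county: 201000 × cos²(11°) = 201000 × 0.9636 = 193700 km².
Ratio = 122400 / 193700 ≈ 0.632.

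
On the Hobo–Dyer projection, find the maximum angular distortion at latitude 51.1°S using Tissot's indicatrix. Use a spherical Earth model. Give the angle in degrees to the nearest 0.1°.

The Hobo–Dyer projection is cylindrical equal-area with φ₀ = 37.5°. Cylindrical equal-area (φ₀ = 37.5°): h = cos φ / cos 37.5° along meridians, k = cos 37.5° / cos φ along parallels; h·k = 1.
At 51.1°: h = 0.7915, k = 1.263; principal scales a = 1.263, b = 0.7915.
sin(ω/2) = (a − b)/(a + b) = 0.4718/2.055 = 0.2296, so ω = 2 arcsin(0.2296) ≈ 26.5°.

26.5°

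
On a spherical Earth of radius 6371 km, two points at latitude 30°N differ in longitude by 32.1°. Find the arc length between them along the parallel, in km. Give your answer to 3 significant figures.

Arc length along a parallel = R cos φ · Δλ (with Δλ in radians).
= 6371 × cos 30° × (32.1° × π/180) = 6371 × 0.8660 × 0.5603 ≈ 3090 km.

3090 km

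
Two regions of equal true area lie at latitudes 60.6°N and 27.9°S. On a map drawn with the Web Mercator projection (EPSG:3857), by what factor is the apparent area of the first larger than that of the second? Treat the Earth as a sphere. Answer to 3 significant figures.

3.24

Mercator is conformal with k = sec φ, so areal scale = k² = sec²φ.
At 60.6°: sec²(60.6°) = 1/0.4909² = 4.150.
At 27.9°: sec²(27.9°) = 1/0.8838² = 1.280.
Ratio = 4.150/1.280 = cos²(27.9°)/cos²(60.6°) ≈ 3.24.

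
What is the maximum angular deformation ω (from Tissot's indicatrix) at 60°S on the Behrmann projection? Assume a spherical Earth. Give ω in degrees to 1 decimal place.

Behrmann is a cylindrical equal-area projection with standard parallels at ±30°. For cylindrical equal-area with standard parallel φ₀, h = cos φ / cos φ₀ and k = cos φ₀ / cos φ, so h·k = 1.
At 60°: h = 0.5774, k = 1.732; principal scales a = 1.732, b = 0.5774.
sin(ω/2) = (a − b)/(a + b) = 1.155/2.309 = 0.5000, so ω = 2 arcsin(0.5000) ≈ 60.0°.

60.0°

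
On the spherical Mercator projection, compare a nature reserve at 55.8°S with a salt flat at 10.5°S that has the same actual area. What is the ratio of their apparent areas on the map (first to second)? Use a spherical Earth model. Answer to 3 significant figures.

Mercator areal scale is sec²φ.
At 55.8°: sec²(55.8°) = 1/0.5621² = 3.165.
At 10.5°: sec²(10.5°) = 1/0.9833² = 1.034.
Ratio = 3.165/1.034 = cos²(10.5°)/cos²(55.8°) ≈ 3.06.

3.06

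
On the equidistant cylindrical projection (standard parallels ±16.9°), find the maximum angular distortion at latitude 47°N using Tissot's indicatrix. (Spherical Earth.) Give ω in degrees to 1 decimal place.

The equidistant cylindrical projection with φ₀ = 16.9° has h = 1 (meridians true) and k = cos φ₀ / cos φ along parallels.
At 47°: h = 1.000, k = 1.403; principal scales a = 1.403, b = 1.000.
sin(ω/2) = (a − b)/(a + b) = 0.4030/2.403 = 0.1677, so ω = 2 arcsin(0.1677) ≈ 19.3°.

19.3°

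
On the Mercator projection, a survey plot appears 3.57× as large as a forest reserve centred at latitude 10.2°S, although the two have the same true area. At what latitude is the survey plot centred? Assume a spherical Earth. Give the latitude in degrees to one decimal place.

58.6°

On Mercator, (apparent₁)/(apparent₂) = sec²φ₁ / sec²φ₂ when true areas are equal.
cos²φ₂ / cos²φ₁ = 3.57  ⇒  cos φ₁ = cos 10.2° / √3.57 = 0.9842/1.889 = 0.5209.
φ₁ = arccos(0.5209) ≈ 58.6°.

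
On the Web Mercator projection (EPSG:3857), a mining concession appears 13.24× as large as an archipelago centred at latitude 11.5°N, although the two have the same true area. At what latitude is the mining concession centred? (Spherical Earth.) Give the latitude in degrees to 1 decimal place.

74.4°

Mercator areal scale is sec²φ, so apparent-area ratio = sec²φ₁ / sec²φ₂ = cos²φ₂ / cos²φ₁.
cos²φ₂ / cos²φ₁ = 13.24  ⇒  cos φ₁ = cos 11.5° / √13.24 = 0.9799/3.639 = 0.2693.
φ₁ = arccos(0.2693) ≈ 74.4°.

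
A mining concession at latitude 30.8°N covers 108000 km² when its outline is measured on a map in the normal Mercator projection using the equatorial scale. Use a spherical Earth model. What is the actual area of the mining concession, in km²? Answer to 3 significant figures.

79700 km²

Mercator is conformal, so the point scale is isotropic: h = k = sec φ = 1/cos φ.
Areal scale = k² = sec²φ = 1/cos²(30.8°) = 1/0.8590² = 1.355.
True area = apparent / (areal scale) = 108000 / 1.355 ≈ 79700 km².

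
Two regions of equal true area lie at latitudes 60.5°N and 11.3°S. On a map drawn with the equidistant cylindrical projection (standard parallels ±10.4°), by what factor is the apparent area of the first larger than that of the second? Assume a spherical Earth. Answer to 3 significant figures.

In the equirectangular projection with standard parallel φ₀ = 10.4° (x = Rλ cos φ₀, y = Rφ), meridians are true-scale (h = 1) and the parallel scale is k = cos φ₀ / cos φ.
Areal scale at 60.5°: h·k = 1.000 × 1.997 = 1.997.
Areal scale at 11.3°: h·k = 1.000 × 1.003 = 1.003.
Ratio = 1.997/1.003 ≈ 1.99.

1.99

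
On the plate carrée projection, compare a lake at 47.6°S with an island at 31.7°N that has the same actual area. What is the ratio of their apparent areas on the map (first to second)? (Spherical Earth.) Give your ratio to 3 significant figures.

Plate carrée maps x = Rλ, y = Rφ. The meridian scale is h = 1 and the parallel scale is k = 1/cos φ = sec φ.
Areal scale at 47.6°: h·k = 1.000 × 1.483 = 1.483.
Areal scale at 31.7°: h·k = 1.000 × 1.175 = 1.175.
Ratio = 1.483/1.175 ≈ 1.26.

1.26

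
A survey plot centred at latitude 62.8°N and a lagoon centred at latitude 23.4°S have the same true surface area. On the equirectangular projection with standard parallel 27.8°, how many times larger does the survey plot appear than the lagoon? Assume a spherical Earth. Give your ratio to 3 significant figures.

2.01

With standard parallel φ₀ = 27.8°, the equirectangular projection gives x = Rλ cos φ₀, y = Rφ, so h = 1 and k = cos 27.8° / cos φ.
Areal scale at 62.8°: h·k = 1.000 × 1.935 = 1.935.
Areal scale at 23.4°: h·k = 1.000 × 0.9639 = 0.9639.
Ratio = 1.935/0.9639 ≈ 2.01.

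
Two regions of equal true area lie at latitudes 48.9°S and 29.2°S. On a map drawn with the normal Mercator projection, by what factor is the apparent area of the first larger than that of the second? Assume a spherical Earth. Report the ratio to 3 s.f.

1.76

Mercator is conformal with k = sec φ, so areal scale = k² = sec²φ.
At 48.9°: sec²(48.9°) = 1/0.6574² = 2.314.
At 29.2°: sec²(29.2°) = 1/0.8729² = 1.312.
Ratio = 2.314/1.312 = cos²(29.2°)/cos²(48.9°) ≈ 1.76.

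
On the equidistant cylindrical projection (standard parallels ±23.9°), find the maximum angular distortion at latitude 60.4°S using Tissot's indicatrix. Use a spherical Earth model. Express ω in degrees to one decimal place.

34.7°

In the equirectangular projection with standard parallel φ₀ = 23.9° (x = Rλ cos φ₀, y = Rφ), meridians are true-scale (h = 1) and the parallel scale is k = cos φ₀ / cos φ.
At 60.4°: h = 1.000, k = 1.851; principal scales a = 1.851, b = 1.000.
sin(ω/2) = (a − b)/(a + b) = 0.8509/2.851 = 0.2985, so ω = 2 arcsin(0.2985) ≈ 34.7°.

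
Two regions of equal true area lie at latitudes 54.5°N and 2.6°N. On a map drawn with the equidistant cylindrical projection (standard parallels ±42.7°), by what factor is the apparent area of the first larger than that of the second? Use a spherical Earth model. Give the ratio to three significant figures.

1.72

In the equirectangular projection with standard parallel φ₀ = 42.7° (x = Rλ cos φ₀, y = Rφ), meridians are true-scale (h = 1) and the parallel scale is k = cos φ₀ / cos φ.
Areal scale at 54.5°: h·k = 1.000 × 1.266 = 1.266.
Areal scale at 2.6°: h·k = 1.000 × 0.7357 = 0.7357.
Ratio = 1.266/0.7357 ≈ 1.72.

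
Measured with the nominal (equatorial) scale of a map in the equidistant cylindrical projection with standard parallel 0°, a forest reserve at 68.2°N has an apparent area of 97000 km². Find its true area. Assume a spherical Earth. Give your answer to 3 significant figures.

In the plate carrée (x = Rλ, y = Rφ), meridians are true-scale (h = 1) and parallels are stretched by k = sec φ.
Areal scale = h·k = 1 × sec φ; at 68.2°, h = 1.000, k = 2.693, so h·k = 2.693.
True area = apparent / (areal scale) = 97000 / 2.693 ≈ 36000 km².

36000 km²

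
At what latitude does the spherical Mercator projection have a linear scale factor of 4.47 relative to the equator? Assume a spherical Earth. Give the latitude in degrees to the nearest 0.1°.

Mercator scale is k = sec φ = 1/cos φ.
1/cos φ = 4.47  ⇒  cos φ = 0.2237  ⇒  φ = arccos(0.2237) ≈ 77.1°.

77.1°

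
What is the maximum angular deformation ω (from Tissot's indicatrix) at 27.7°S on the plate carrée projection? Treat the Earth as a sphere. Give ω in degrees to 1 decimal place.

7.0°

Plate carrée maps x = Rλ, y = Rφ. The meridian scale is h = 1 and the parallel scale is k = 1/cos φ = sec φ.
At 27.7°: h = 1.000, k = 1.129; principal scales a = 1.129, b = 1.000.
sin(ω/2) = (a − b)/(a + b) = 0.1294/2.129 = 0.06079, so ω = 2 arcsin(0.06079) ≈ 7.0°.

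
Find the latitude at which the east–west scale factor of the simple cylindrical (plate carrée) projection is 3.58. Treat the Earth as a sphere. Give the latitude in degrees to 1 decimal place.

73.8°

Plate carrée: h = 1, k = sec φ along parallels.
sec φ = 3.58  ⇒  cos φ = 0.2793  ⇒  φ ≈ 73.8°.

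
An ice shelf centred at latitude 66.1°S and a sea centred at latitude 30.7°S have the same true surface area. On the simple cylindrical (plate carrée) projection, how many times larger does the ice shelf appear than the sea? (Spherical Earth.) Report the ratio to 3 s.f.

Plate carrée maps x = Rλ, y = Rφ. The meridian scale is h = 1 and the parallel scale is k = 1/cos φ = sec φ.
Areal scale at 66.1°: h·k = 1.000 × 2.468 = 2.468.
Areal scale at 30.7°: h·k = 1.000 × 1.163 = 1.163.
Ratio = 2.468/1.163 ≈ 2.12.

2.12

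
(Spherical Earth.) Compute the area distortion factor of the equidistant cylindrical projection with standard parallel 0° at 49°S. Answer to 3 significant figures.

In the plate carrée (x = Rλ, y = Rφ), meridians are true-scale (h = 1) and parallels are stretched by k = sec φ.
Areal scale = h·k = 1 × sec φ; at 49°, h = 1.000, k = 1.524, so h·k = 1.524.

1.52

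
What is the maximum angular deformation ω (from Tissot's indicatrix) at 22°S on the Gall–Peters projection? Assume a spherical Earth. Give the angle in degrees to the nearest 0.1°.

The Gall–Peters projection is cylindrical equal-area with φ₀ = 45°. Cylindrical equal-area (φ₀ = 45°): h = cos φ / cos 45° along meridians, k = cos 45° / cos φ along parallels; h·k = 1.
At 22°: h = 1.311, k = 0.7626; principal scales a = 1.311, b = 0.7626.
sin(ω/2) = (a − b)/(a + b) = 0.5486/2.074 = 0.2645, so ω = 2 arcsin(0.2645) ≈ 30.7°.

30.7°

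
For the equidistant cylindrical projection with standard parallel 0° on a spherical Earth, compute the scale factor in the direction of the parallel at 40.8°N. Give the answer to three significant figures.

In the plate carrée (x = Rλ, y = Rφ), meridians are true-scale (h = 1) and parallels are stretched by k = sec φ.
k = 1/cos 40.8° = 1/0.7570 = 1.321.

1.32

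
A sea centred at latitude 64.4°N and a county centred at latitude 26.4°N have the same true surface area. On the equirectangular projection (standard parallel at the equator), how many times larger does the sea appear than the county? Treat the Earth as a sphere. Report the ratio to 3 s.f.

For the equirectangular projection with φ₀ = 0 (plate carrée), h = 1 along meridians and k = sec φ along parallels.
Areal scale at 64.4°: h·k = 1.000 × 2.314 = 2.314.
Areal scale at 26.4°: h·k = 1.000 × 1.116 = 1.116.
Ratio = 2.314/1.116 ≈ 2.07.

2.07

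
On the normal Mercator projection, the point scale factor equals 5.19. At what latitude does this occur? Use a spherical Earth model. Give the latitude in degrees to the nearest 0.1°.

78.9°

Mercator scale is k = sec φ = 1/cos φ.
1/cos φ = 5.19  ⇒  cos φ = 0.1927  ⇒  φ = arccos(0.1927) ≈ 78.9°.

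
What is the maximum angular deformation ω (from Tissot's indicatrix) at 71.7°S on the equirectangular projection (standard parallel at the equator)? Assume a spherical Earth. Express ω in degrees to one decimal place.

62.9°

Plate carrée maps x = Rλ, y = Rφ. The meridian scale is h = 1 and the parallel scale is k = 1/cos φ = sec φ.
At 71.7°: h = 1.000, k = 3.185; principal scales a = 3.185, b = 1.000.
sin(ω/2) = (a − b)/(a + b) = 2.185/4.185 = 0.5221, so ω = 2 arcsin(0.5221) ≈ 62.9°.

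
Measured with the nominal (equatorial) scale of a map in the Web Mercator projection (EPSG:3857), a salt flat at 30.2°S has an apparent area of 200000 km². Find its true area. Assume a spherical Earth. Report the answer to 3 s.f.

For Mercator, h = k = sec φ (a conformal cylindrical projection has a single point scale, 1/cos φ).
Areal scale = k² = sec²φ = 1/cos²(30.2°) = 1/0.8643² = 1.339.
True area = apparent / (areal scale) = 200000 / 1.339 ≈ 149000 km².

149000 km²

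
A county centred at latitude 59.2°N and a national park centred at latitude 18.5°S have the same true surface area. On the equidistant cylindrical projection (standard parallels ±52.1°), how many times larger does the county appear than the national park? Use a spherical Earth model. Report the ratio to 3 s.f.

The equidistant cylindrical projection with φ₀ = 52.1° has h = 1 (meridians true) and k = cos φ₀ / cos φ along parallels.
Areal scale at 59.2°: h·k = 1.000 × 1.200 = 1.200.
Areal scale at 18.5°: h·k = 1.000 × 0.6478 = 0.6478.
Ratio = 1.200/0.6478 ≈ 1.85.

1.85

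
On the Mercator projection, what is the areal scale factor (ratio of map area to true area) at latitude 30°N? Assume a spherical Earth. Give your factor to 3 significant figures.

1.33

The Mercator projection is conformal; its linear scale factor is the same in every direction and equals sec φ = 1/cos φ.
Areal scale = k² = sec²φ = 1/cos²(30°) = 1/0.8660² = 1.333.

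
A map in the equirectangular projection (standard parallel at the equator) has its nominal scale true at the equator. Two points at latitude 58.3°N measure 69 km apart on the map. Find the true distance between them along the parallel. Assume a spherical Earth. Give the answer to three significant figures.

Plate carrée maps x = Rλ, y = Rφ. The meridian scale is h = 1 and the parallel scale is k = 1/cos φ = sec φ.
Along the parallel at 58.3°, map distances are exaggerated by k = sec 58.3° = 1.903.
True distance = 69 / 1.903 = 69 × cos 58.3° ≈ 36.3 km.

36.3 km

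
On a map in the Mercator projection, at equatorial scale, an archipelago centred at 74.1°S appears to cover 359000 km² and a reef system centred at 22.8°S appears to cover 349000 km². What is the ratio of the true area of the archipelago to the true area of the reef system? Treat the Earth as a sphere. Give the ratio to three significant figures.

On Mercator the areal scale is sec²φ, so true area = apparent × cos²φ.
True area of archipelago: 359000 × cos²(74.1°) = 359000 × 0.07505 = 26940 km².
True area of reef system: 349000 × cos²(22.8°) = 349000 × 0.8498 = 296600 km².
Ratio = 26940 / 296600 ≈ 0.0908.

0.0908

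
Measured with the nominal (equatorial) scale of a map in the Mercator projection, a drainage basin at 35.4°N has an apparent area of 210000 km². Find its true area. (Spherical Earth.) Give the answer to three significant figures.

140000 km²

Mercator is conformal, so the point scale is isotropic: h = k = sec φ = 1/cos φ.
Areal scale = k² = sec²φ = 1/cos²(35.4°) = 1/0.8151² = 1.505.
True area = apparent / (areal scale) = 210000 / 1.505 ≈ 140000 km².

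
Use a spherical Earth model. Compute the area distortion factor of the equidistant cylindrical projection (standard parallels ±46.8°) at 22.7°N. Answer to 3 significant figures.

0.742

With standard parallel φ₀ = 46.8°, the equirectangular projection gives x = Rλ cos φ₀, y = Rφ, so h = 1 and k = cos 46.8° / cos φ.
Areal scale = h·k = 1 × cos φ₀ / cos φ; at 22.7°, h = 1.000, k = 0.7420, so h·k = 0.7420.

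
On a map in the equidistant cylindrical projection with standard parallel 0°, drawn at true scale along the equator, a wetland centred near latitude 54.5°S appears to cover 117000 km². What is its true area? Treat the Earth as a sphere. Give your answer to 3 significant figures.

In the plate carrée (x = Rλ, y = Rφ), meridians are true-scale (h = 1) and parallels are stretched by k = sec φ.
Areal scale = h·k = 1 × sec φ; at 54.5°, h = 1.000, k = 1.722, so h·k = 1.722.
True area = apparent / (areal scale) = 117000 / 1.722 ≈ 67900 km².

67900 km²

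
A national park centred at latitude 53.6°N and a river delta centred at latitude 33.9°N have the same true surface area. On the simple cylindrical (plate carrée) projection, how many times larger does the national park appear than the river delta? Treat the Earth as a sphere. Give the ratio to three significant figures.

1.40

In the plate carrée (x = Rλ, y = Rφ), meridians are true-scale (h = 1) and parallels are stretched by k = sec φ.
Areal scale at 53.6°: h·k = 1.000 × 1.685 = 1.685.
Areal scale at 33.9°: h·k = 1.000 × 1.205 = 1.205.
Ratio = 1.685/1.205 ≈ 1.40.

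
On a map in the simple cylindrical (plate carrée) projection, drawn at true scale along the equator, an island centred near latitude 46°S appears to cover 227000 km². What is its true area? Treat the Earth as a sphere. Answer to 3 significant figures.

158000 km²

For the equirectangular projection with φ₀ = 0 (plate carrée), h = 1 along meridians and k = sec φ along parallels.
Areal scale = h·k = 1 × sec φ; at 46°, h = 1.000, k = 1.440, so h·k = 1.440.
True area = apparent / (areal scale) = 227000 / 1.440 ≈ 158000 km².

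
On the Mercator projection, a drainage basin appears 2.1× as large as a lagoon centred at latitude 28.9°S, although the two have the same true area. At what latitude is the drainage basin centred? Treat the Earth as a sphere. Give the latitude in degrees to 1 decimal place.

52.8°

Mercator areal scale is sec²φ, so apparent-area ratio = sec²φ₁ / sec²φ₂ = cos²φ₂ / cos²φ₁.
cos²φ₂ / cos²φ₁ = 2.1  ⇒  cos φ₁ = cos 28.9° / √2.1 = 0.8755/1.449 = 0.6041.
φ₁ = arccos(0.6041) ≈ 52.8°.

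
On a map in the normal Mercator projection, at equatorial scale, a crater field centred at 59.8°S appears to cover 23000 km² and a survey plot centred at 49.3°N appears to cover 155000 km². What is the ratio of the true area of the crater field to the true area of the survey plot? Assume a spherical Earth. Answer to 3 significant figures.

On Mercator the areal scale is sec²φ, so true area = apparent × cos²φ.
True area of crater field: 23000 × cos²(59.8°) = 23000 × 0.2530 = 5820 km².
True area of survey plot: 155000 × cos²(49.3°) = 155000 × 0.4252 = 65910 km².
Ratio = 5820 / 65910 ≈ 0.0883.

0.0883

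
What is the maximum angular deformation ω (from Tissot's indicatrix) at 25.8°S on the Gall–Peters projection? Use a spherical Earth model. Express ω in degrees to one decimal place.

Gall–Peters is a cylindrical equal-area projection with standard parallels at ±45°. A cylindrical equal-area projection with standard parallel φ₀ has meridian scale h = cos φ / cos φ₀ and parallel scale k = cos φ₀ / cos φ (so areas are preserved, h·k = 1).
At 25.8°: h = 1.273, k = 0.7854; principal scales a = 1.273, b = 0.7854.
sin(ω/2) = (a − b)/(a + b) = 0.4878/2.059 = 0.2370, so ω = 2 arcsin(0.2370) ≈ 27.4°.

27.4°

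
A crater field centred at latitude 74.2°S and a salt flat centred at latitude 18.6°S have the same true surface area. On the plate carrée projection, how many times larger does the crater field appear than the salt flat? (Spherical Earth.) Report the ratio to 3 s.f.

3.48

For the equirectangular projection with φ₀ = 0 (plate carrée), h = 1 along meridians and k = sec φ along parallels.
Areal scale at 74.2°: h·k = 1.000 × 3.673 = 3.673.
Areal scale at 18.6°: h·k = 1.000 × 1.055 = 1.055.
Ratio = 3.673/1.055 ≈ 3.48.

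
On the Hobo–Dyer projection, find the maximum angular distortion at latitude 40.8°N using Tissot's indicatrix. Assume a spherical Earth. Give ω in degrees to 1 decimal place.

The Hobo–Dyer projection is cylindrical equal-area with φ₀ = 37.5°. A cylindrical equal-area projection with standard parallel φ₀ has meridian scale h = cos φ / cos φ₀ and parallel scale k = cos φ₀ / cos φ (so areas are preserved, h·k = 1).
At 40.8°: h = 0.9542, k = 1.048; principal scales a = 1.048, b = 0.9542.
sin(ω/2) = (a − b)/(a + b) = 0.09386/2.002 = 0.04688, so ω = 2 arcsin(0.04688) ≈ 5.4°.

5.4°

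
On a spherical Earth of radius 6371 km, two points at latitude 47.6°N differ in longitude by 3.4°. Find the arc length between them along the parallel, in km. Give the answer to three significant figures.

255 km

Arc length along a parallel = R cos φ · Δλ (with Δλ in radians).
= 6371 × cos 47.6° × (3.4° × π/180) = 6371 × 0.6743 × 0.05934 ≈ 255 km.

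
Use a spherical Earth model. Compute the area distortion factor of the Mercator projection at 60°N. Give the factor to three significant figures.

Mercator is conformal, so the point scale is isotropic: h = k = sec φ = 1/cos φ.
Areal scale = k² = sec²φ = 1/cos²(60°) = 1/0.5000² = 4.000.

4.00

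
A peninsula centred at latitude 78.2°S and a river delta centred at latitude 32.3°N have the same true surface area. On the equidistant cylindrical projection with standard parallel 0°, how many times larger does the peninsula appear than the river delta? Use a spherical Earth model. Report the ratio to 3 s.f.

In the plate carrée (x = Rλ, y = Rφ), meridians are true-scale (h = 1) and parallels are stretched by k = sec φ.
Areal scale at 78.2°: h·k = 1.000 × 4.890 = 4.890.
Areal scale at 32.3°: h·k = 1.000 × 1.183 = 1.183.
Ratio = 4.890/1.183 ≈ 4.13.

4.13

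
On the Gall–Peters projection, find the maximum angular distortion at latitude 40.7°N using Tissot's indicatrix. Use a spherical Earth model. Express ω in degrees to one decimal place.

8.0°

Gall–Peters is a cylindrical equal-area projection with standard parallels at ±45°. For cylindrical equal-area with standard parallel φ₀, h = cos φ / cos φ₀ and k = cos φ₀ / cos φ, so h·k = 1.
At 40.7°: h = 1.072, k = 0.9327; principal scales a = 1.072, b = 0.9327.
sin(ω/2) = (a − b)/(a + b) = 0.1395/2.005 = 0.06957, so ω = 2 arcsin(0.06957) ≈ 8.0°.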